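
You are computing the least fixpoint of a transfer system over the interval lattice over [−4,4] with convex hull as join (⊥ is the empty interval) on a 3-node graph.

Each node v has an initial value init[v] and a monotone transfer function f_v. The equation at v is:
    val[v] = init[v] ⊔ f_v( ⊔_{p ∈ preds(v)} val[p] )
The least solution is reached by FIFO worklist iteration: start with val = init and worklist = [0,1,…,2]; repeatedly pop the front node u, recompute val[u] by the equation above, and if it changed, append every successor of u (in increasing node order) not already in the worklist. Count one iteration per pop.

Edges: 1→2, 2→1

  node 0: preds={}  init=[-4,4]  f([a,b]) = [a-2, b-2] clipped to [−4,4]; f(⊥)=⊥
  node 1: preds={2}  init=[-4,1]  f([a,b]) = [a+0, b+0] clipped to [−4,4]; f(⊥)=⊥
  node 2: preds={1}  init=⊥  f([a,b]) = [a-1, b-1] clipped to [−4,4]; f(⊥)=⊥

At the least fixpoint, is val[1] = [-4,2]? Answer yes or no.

no

Iteration log — 4 steps:
  step 1. node 0  ⊔preds=⊥  new=[-4,4]  stable
  step 2. node 1  ⊔preds=⊥  new=[-4,1]  stable
  step 3. node 2  ⊔preds=[-4,1]  new=[-4,0]  old=⊥  +wl: 1
  step 4. node 1  ⊔preds=[-4,0]  new=[-4,1]  stable

Least fixpoint reached:
  node 0: [-4,4]
  node 1: [-4,1]
  node 2: [-4,0]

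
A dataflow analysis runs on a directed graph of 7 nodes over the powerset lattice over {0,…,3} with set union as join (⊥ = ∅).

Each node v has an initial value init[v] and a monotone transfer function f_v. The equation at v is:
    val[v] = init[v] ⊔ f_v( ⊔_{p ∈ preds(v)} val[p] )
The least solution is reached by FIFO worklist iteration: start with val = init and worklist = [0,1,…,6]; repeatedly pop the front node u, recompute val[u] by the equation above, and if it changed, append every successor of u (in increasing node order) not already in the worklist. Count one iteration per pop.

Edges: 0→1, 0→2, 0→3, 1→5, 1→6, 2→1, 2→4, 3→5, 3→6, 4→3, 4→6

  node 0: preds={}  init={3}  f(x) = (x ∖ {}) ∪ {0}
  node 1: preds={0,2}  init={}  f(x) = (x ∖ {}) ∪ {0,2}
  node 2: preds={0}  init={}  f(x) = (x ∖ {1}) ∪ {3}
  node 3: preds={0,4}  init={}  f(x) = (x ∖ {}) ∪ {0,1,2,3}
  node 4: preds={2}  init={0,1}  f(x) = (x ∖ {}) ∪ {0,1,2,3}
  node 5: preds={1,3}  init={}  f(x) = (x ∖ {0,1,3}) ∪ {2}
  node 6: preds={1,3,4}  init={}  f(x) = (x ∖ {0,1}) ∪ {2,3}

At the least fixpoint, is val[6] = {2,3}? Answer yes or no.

Trace (9 dequeues):
  [1] u=0 | in {} | out {0,3} | prev {3} | push {}
  [2] u=1 | in {0,3} | out {0,2,3} | prev {} | push {}
  [3] u=2 | in {0,3} | out {0,3} | prev {} | push {1}
  [4] u=3 | in {0,1,3} | out {0,1,2,3} | prev {} | push {}
  [5] u=4 | in {0,3} | out {0,1,2,3} | prev {0,1} | push {3}
  [6] u=5 | in {0,1,2,3} | out {2} | prev {} | push {}
  [7] u=6 | in {0,1,2,3} | out {2,3} | prev {} | push {}
  [8] u=1 | in {0,3} | out {0,2,3} | ==
  [9] u=3 | in {0,1,2,3} | out {0,1,2,3} | ==

Converged values:
  [0] {0,3}
  [1] {0,2,3}
  [2] {0,3}
  [3] {0,1,2,3}
  [4] {0,1,2,3}
  [5] {2}
  [6] {2,3}

yes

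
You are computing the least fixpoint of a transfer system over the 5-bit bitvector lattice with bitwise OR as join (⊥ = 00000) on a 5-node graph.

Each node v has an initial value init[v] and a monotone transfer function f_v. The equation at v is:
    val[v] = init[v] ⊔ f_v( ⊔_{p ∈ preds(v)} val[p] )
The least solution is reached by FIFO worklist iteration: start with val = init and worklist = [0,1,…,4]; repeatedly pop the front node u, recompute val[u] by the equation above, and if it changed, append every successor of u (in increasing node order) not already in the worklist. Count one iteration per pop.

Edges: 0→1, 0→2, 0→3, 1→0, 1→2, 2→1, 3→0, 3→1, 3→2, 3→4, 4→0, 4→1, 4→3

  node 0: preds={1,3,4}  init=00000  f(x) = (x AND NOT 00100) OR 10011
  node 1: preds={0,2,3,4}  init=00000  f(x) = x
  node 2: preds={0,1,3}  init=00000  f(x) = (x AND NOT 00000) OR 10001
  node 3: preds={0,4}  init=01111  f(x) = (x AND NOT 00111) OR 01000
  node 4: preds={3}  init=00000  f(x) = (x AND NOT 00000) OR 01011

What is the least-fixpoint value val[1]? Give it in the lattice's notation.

11111

Iteration log — 9 steps:
  step 1. node 0  ⊔preds=01111  new=11011  old=00000  +wl: 
  step 2. node 1  ⊔preds=11111  new=11111  old=00000  +wl: 0
  step 3. node 2  ⊔preds=11111  new=11111  old=00000  +wl: 1
  step 4. node 3  ⊔preds=11011  new=11111  old=01111  +wl: 2
  step 5. node 4  ⊔preds=11111  new=11111  old=00000  +wl: 3
  step 6. node 0  ⊔preds=11111  new=11011  stable
  step 7. node 1  ⊔preds=11111  new=11111  stable
  step 8. node 2  ⊔preds=11111  new=11111  stable
  step 9. node 3  ⊔preds=11111  new=11111  stable

Least fixpoint reached:
  node 0: 11011
  node 1: 11111
  node 2: 11111
  node 3: 11111
  node 4: 11111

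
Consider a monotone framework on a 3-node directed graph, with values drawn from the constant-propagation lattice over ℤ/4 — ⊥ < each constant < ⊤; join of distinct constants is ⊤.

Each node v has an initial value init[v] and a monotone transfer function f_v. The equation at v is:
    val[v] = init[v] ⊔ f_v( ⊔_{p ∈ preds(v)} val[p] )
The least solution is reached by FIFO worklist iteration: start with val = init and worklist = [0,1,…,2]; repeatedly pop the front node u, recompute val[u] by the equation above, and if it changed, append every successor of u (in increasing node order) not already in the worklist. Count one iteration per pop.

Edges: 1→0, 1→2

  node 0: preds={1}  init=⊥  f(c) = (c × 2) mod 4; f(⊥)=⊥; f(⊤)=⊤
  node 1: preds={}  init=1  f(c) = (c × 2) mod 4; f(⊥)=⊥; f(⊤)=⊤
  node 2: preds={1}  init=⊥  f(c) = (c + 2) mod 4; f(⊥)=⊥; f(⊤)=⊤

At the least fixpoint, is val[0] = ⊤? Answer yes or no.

no

Iteration log — 3 steps:
  step 1. node 0  ⊔preds=1  new=2  old=⊥  +wl: 
  step 2. node 1  ⊔preds=⊥  new=1  stable
  step 3. node 2  ⊔preds=1  new=3  old=⊥  +wl: 

Least fixpoint reached:
  node 0: 2
  node 1: 1
  node 2: 3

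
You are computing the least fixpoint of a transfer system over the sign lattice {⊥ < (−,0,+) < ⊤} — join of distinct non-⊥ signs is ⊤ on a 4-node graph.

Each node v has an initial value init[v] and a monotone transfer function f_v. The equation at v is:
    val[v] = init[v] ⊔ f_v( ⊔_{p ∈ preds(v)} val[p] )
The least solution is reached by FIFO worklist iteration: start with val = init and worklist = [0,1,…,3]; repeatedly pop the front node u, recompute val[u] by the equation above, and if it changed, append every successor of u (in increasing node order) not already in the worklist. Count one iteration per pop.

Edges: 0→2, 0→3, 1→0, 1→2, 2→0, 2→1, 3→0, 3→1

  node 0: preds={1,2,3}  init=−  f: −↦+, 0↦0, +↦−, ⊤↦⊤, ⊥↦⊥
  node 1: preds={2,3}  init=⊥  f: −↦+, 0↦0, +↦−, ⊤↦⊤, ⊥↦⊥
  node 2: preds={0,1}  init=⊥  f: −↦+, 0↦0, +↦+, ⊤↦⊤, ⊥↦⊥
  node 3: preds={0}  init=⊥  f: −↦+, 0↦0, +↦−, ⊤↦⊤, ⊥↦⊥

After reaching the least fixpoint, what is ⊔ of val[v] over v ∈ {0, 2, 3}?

Worklist (13 pops):
  #1 pop 0: in=⊥ → − (no change)
  #2 pop 1: in=⊥ → ⊥ (no change)
  #3 pop 2: in=− → + (was ⊥); enqueue [0,1]
  #4 pop 3: in=− → + (was ⊥); enqueue []
  #5 pop 0: in=+ → − (no change)
  #6 pop 1: in=+ → − (was ⊥); enqueue [0,2]
  #7 pop 0: in=⊤ → ⊤ (was −); enqueue [3]
  #8 pop 2: in=⊤ → ⊤ (was +); enqueue [0,1]
  #9 pop 3: in=⊤ → ⊤ (was +); enqueue []
  #10 pop 0: in=⊤ → ⊤ (no change)
  #11 pop 1: in=⊤ → ⊤ (was −); enqueue [0,2]
  #12 pop 0: in=⊤ → ⊤ (no change)
  #13 pop 2: in=⊤ → ⊤ (no change)

Fixpoint:
  val[0] = ⊤
  val[1] = ⊤
  val[2] = ⊤
  val[3] = ⊤

⊤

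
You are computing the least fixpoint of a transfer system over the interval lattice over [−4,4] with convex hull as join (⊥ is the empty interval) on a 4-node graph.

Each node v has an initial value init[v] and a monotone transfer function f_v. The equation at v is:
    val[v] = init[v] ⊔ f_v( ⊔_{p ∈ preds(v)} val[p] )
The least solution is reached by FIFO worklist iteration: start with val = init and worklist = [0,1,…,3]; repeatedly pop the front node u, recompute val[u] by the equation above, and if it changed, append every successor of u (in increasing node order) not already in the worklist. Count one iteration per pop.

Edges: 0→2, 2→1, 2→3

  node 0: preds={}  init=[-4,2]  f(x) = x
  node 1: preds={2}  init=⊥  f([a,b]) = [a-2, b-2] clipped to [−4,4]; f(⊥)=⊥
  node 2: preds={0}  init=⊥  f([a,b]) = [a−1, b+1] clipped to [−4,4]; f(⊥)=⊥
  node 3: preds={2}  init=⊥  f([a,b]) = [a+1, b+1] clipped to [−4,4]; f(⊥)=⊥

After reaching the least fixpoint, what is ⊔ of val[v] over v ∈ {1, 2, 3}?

Trace (5 dequeues):
  [1] u=0 | in ⊥ | out [-4,2] | ==
  [2] u=1 | in ⊥ | out ⊥ | ==
  [3] u=2 | in [-4,2] | out [-4,3] | prev ⊥ | push {1}
  [4] u=3 | in [-4,3] | out [-3,4] | prev ⊥ | push {}
  [5] u=1 | in [-4,3] | out [-4,1] | prev ⊥ | push {}

Converged values:
  [0] [-4,2]
  [1] [-4,1]
  [2] [-4,3]
  [3] [-3,4]

[-4,4]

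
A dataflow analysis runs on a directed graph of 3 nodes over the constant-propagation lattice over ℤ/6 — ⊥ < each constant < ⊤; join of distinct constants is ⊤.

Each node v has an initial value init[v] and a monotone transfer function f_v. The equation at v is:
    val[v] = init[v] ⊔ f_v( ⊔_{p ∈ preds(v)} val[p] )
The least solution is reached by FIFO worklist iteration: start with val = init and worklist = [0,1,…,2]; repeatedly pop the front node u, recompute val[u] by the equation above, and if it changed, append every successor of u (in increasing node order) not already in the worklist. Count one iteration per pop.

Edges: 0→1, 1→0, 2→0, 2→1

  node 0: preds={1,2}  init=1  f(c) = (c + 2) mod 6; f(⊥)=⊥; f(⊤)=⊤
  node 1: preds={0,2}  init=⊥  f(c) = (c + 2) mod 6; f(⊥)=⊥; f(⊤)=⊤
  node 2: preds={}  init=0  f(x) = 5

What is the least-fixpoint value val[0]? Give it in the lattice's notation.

Worklist (5 pops):
  #1 pop 0: in=0 → ⊤ (was 1); enqueue []
  #2 pop 1: in=⊤ → ⊤ (was ⊥); enqueue [0]
  #3 pop 2: in=⊥ → ⊤ (was 0); enqueue [1]
  #4 pop 0: in=⊤ → ⊤ (no change)
  #5 pop 1: in=⊤ → ⊤ (no change)

Fixpoint:
  val[0] = ⊤
  val[1] = ⊤
  val[2] = ⊤

⊤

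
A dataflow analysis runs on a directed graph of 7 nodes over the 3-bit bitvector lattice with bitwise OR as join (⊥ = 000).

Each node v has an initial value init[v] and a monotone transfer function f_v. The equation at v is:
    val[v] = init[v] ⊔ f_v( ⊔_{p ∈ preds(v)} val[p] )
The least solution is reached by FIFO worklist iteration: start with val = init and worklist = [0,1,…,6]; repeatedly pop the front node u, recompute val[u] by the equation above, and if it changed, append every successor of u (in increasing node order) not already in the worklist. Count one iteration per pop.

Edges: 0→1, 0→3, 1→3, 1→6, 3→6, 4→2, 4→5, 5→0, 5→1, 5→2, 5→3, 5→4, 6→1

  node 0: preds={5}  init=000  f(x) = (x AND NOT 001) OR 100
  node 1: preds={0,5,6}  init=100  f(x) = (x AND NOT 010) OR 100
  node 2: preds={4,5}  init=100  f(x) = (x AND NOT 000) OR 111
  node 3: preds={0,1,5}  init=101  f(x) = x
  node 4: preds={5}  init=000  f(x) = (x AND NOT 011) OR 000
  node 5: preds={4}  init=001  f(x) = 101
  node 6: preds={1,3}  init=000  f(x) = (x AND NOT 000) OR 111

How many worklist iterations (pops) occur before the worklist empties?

14

Iteration log — 14 steps:
  step 1. node 0  ⊔preds=001  new=100  old=000  +wl: 
  step 2. node 1  ⊔preds=101  new=101  old=100  +wl: 
  step 3. node 2  ⊔preds=001  new=111  old=100  +wl: 
  step 4. node 3  ⊔preds=101  new=101  stable
  step 5. node 4  ⊔preds=001  new=000  stable
  step 6. node 5  ⊔preds=000  new=101  old=001  +wl: 0,1,2,3,4
  step 7. node 6  ⊔preds=101  new=111  old=000  +wl: 
  step 8. node 0  ⊔preds=101  new=100  stable
  step 9. node 1  ⊔preds=111  new=101  stable
  step 10. node 2  ⊔preds=101  new=111  stable
  step 11. node 3  ⊔preds=101  new=101  stable
  step 12. node 4  ⊔preds=101  new=100  old=000  +wl: 2,5
  step 13. node 2  ⊔preds=101  new=111  stable
  step 14. node 5  ⊔preds=100  new=101  stable

Least fixpoint reached:
  node 0: 100
  node 1: 101
  node 2: 111
  node 3: 101
  node 4: 100
  node 5: 101
  node 6: 111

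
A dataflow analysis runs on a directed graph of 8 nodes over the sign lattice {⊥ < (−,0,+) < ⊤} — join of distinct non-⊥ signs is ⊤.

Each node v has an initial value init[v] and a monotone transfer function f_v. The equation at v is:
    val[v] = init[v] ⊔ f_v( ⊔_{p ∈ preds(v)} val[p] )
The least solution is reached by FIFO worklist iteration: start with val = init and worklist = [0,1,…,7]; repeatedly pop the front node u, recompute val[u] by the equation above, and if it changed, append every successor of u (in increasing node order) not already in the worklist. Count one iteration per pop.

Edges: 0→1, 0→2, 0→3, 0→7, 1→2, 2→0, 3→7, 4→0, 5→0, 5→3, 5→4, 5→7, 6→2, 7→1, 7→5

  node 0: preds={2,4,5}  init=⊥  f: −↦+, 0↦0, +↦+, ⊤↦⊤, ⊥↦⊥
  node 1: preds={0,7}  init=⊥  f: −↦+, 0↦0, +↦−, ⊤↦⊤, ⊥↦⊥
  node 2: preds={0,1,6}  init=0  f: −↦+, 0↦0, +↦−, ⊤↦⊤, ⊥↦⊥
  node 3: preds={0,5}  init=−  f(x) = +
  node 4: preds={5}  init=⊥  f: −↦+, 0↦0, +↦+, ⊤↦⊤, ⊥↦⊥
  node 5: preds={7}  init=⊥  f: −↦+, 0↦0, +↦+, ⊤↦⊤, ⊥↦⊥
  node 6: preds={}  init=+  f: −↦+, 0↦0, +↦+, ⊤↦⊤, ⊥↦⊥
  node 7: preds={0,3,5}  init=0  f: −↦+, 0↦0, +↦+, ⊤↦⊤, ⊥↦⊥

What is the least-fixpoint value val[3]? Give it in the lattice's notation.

Worklist (19 pops):
  #1 pop 0: in=0 → 0 (was ⊥); enqueue []
  #2 pop 1: in=0 → 0 (was ⊥); enqueue []
  #3 pop 2: in=⊤ → ⊤ (was 0); enqueue [0]
  #4 pop 3: in=0 → ⊤ (was −); enqueue []
  #5 pop 4: in=⊥ → ⊥ (no change)
  #6 pop 5: in=0 → 0 (was ⊥); enqueue [3,4]
  #7 pop 6: in=⊥ → + (no change)
  #8 pop 7: in=⊤ → ⊤ (was 0); enqueue [1,5]
  #9 pop 0: in=⊤ → ⊤ (was 0); enqueue [2,7]
  #10 pop 3: in=⊤ → ⊤ (no change)
  #11 pop 4: in=0 → 0 (was ⊥); enqueue [0]
  #12 pop 1: in=⊤ → ⊤ (was 0); enqueue []
  #13 pop 5: in=⊤ → ⊤ (was 0); enqueue [3,4]
  #14 pop 2: in=⊤ → ⊤ (no change)
  #15 pop 7: in=⊤ → ⊤ (no change)
  #16 pop 0: in=⊤ → ⊤ (no change)
  #17 pop 3: in=⊤ → ⊤ (no change)
  #18 pop 4: in=⊤ → ⊤ (was 0); enqueue [0]
  #19 pop 0: in=⊤ → ⊤ (no change)

Fixpoint:
  val[0] = ⊤
  val[1] = ⊤
  val[2] = ⊤
  val[3] = ⊤
  val[4] = ⊤
  val[5] = ⊤
  val[6] = +
  val[7] = ⊤

⊤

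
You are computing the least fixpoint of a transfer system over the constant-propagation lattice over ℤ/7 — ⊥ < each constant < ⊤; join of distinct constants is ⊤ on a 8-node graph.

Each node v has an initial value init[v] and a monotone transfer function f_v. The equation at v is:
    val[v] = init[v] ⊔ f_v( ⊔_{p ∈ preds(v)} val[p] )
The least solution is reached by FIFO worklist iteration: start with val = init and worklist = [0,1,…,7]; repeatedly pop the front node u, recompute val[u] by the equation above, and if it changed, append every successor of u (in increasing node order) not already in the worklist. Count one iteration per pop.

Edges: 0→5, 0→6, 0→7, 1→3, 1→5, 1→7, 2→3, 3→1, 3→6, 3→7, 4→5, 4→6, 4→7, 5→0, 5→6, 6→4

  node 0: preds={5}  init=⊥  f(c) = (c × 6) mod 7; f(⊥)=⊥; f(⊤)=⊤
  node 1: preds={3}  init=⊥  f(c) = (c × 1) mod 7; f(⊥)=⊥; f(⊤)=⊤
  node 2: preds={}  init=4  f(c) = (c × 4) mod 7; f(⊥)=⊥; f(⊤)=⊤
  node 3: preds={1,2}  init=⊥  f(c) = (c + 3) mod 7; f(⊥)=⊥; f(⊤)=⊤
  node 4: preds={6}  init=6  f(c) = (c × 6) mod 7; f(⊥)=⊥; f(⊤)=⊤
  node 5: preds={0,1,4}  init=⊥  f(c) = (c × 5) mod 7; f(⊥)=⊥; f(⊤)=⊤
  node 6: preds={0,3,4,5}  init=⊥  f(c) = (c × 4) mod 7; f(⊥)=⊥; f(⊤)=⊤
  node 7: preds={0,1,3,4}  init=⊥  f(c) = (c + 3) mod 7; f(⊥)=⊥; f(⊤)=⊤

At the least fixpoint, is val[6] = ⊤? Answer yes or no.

yes

Worklist (21 pops):
  #1 pop 0: in=⊥ → ⊥ (no change)
  #2 pop 1: in=⊥ → ⊥ (no change)
  #3 pop 2: in=⊥ → 4 (no change)
  #4 pop 3: in=4 → 0 (was ⊥); enqueue [1]
  #5 pop 4: in=⊥ → 6 (no change)
  #6 pop 5: in=6 → 2 (was ⊥); enqueue [0]
  #7 pop 6: in=⊤ → ⊤ (was ⊥); enqueue [4]
  #8 pop 7: in=⊤ → ⊤ (was ⊥); enqueue []
  #9 pop 1: in=0 → 0 (was ⊥); enqueue [3,5,7]
  #10 pop 0: in=2 → 5 (was ⊥); enqueue [6]
  #11 pop 4: in=⊤ → ⊤ (was 6); enqueue []
  #12 pop 3: in=⊤ → ⊤ (was 0); enqueue [1]
  #13 pop 5: in=⊤ → ⊤ (was 2); enqueue [0]
  #14 pop 7: in=⊤ → ⊤ (no change)
  #15 pop 6: in=⊤ → ⊤ (no change)
  #16 pop 1: in=⊤ → ⊤ (was 0); enqueue [3,5,7]
  #17 pop 0: in=⊤ → ⊤ (was 5); enqueue [6]
  #18 pop 3: in=⊤ → ⊤ (no change)
  #19 pop 5: in=⊤ → ⊤ (no change)
  #20 pop 7: in=⊤ → ⊤ (no change)
  #21 pop 6: in=⊤ → ⊤ (no change)

Fixpoint:
  val[0] = ⊤
  val[1] = ⊤
  val[2] = 4
  val[3] = ⊤
  val[4] = ⊤
  val[5] = ⊤
  val[6] = ⊤
  val[7] = ⊤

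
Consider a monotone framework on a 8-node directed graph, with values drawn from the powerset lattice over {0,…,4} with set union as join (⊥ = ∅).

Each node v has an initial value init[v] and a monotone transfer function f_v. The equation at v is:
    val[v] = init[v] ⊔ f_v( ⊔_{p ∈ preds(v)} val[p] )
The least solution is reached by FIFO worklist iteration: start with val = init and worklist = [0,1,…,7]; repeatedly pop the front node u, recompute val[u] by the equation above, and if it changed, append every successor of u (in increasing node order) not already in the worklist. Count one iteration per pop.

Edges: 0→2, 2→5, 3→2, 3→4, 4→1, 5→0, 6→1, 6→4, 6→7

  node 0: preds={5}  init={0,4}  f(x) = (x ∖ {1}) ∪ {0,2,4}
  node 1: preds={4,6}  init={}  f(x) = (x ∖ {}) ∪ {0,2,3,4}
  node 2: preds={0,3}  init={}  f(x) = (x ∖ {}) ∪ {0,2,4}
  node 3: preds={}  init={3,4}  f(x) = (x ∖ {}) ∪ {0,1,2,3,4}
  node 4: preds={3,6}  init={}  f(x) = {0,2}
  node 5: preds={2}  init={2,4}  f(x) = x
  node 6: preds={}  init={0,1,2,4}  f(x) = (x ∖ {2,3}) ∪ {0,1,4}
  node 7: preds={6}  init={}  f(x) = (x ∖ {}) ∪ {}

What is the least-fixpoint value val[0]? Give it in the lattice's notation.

Trace (14 dequeues):
  [1] u=0 | in {2,4} | out {0,2,4} | prev {0,4} | push {}
  [2] u=1 | in {0,1,2,4} | out {0,1,2,3,4} | prev {} | push {}
  [3] u=2 | in {0,2,3,4} | out {0,2,3,4} | prev {} | push {}
  [4] u=3 | in {} | out {0,1,2,3,4} | prev {3,4} | push {2}
  [5] u=4 | in {0,1,2,3,4} | out {0,2} | prev {} | push {1}
  [6] u=5 | in {0,2,3,4} | out {0,2,3,4} | prev {2,4} | push {0}
  [7] u=6 | in {} | out {0,1,2,4} | ==
  [8] u=7 | in {0,1,2,4} | out {0,1,2,4} | prev {} | push {}
  [9] u=2 | in {0,1,2,3,4} | out {0,1,2,3,4} | prev {0,2,3,4} | push {5}
  [10] u=1 | in {0,1,2,4} | out {0,1,2,3,4} | ==
  [11] u=0 | in {0,2,3,4} | out {0,2,3,4} | prev {0,2,4} | push {2}
  [12] u=5 | in {0,1,2,3,4} | out {0,1,2,3,4} | prev {0,2,3,4} | push {0}
  [13] u=2 | in {0,1,2,3,4} | out {0,1,2,3,4} | ==
  [14] u=0 | in {0,1,2,3,4} | out {0,2,3,4} | ==

Converged values:
  [0] {0,2,3,4}
  [1] {0,1,2,3,4}
  [2] {0,1,2,3,4}
  [3] {0,1,2,3,4}
  [4] {0,2}
  [5] {0,1,2,3,4}
  [6] {0,1,2,4}
  [7] {0,1,2,4}

{0,2,3,4}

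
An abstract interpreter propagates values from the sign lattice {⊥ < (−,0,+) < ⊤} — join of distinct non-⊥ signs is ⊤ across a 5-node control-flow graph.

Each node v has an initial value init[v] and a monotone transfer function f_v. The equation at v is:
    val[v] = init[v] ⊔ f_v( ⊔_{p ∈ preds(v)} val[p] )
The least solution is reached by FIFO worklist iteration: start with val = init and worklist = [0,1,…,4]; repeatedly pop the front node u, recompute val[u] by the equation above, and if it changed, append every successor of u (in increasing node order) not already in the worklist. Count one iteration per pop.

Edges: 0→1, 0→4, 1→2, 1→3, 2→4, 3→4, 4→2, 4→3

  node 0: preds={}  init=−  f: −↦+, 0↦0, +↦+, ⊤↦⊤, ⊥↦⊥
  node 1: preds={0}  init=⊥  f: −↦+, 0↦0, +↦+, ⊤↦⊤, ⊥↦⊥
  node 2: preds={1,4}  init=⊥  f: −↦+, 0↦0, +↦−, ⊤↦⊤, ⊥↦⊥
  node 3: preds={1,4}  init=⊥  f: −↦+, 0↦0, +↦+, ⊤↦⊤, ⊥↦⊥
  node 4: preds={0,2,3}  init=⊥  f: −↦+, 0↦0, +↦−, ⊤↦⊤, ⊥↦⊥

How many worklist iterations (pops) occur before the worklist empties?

8

Iteration log — 8 steps:
  step 1. node 0  ⊔preds=⊥  new=−  stable
  step 2. node 1  ⊔preds=−  new=+  old=⊥  +wl: 
  step 3. node 2  ⊔preds=+  new=−  old=⊥  +wl: 
  step 4. node 3  ⊔preds=+  new=+  old=⊥  +wl: 
  step 5. node 4  ⊔preds=⊤  new=⊤  old=⊥  +wl: 2,3
  step 6. node 2  ⊔preds=⊤  new=⊤  old=−  +wl: 4
  step 7. node 3  ⊔preds=⊤  new=⊤  old=+  +wl: 
  step 8. node 4  ⊔preds=⊤  new=⊤  stable

Least fixpoint reached:
  node 0: −
  node 1: +
  node 2: ⊤
  node 3: ⊤
  node 4: ⊤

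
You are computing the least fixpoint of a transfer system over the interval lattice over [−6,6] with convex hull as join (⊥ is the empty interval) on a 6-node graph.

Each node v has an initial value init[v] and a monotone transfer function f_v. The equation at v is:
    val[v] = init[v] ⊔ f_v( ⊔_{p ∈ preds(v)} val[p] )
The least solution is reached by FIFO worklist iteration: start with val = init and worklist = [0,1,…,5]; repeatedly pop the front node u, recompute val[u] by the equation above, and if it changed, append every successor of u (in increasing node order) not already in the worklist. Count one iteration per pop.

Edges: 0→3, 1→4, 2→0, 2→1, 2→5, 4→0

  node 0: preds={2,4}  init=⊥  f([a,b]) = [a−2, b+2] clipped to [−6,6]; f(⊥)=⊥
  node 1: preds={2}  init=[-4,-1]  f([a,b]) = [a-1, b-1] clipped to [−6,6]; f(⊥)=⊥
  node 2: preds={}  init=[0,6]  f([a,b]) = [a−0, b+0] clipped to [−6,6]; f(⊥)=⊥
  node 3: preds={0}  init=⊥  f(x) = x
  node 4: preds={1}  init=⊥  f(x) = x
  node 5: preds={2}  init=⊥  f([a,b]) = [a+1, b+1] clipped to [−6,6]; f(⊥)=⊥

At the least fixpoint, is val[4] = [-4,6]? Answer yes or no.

Iteration log — 8 steps:
  step 1. node 0  ⊔preds=[0,6]  new=[-2,6]  old=⊥  +wl: 
  step 2. node 1  ⊔preds=[0,6]  new=[-4,5]  old=[-4,-1]  +wl: 
  step 3. node 2  ⊔preds=⊥  new=[0,6]  stable
  step 4. node 3  ⊔preds=[-2,6]  new=[-2,6]  old=⊥  +wl: 
  step 5. node 4  ⊔preds=[-4,5]  new=[-4,5]  old=⊥  +wl: 0
  step 6. node 5  ⊔preds=[0,6]  new=[1,6]  old=⊥  +wl: 
  step 7. node 0  ⊔preds=[-4,6]  new=[-6,6]  old=[-2,6]  +wl: 3
  step 8. node 3  ⊔preds=[-6,6]  new=[-6,6]  old=[-2,6]  +wl: 

Least fixpoint reached:
  node 0: [-6,6]
  node 1: [-4,5]
  node 2: [0,6]
  node 3: [-6,6]
  node 4: [-4,5]
  node 5: [1,6]

no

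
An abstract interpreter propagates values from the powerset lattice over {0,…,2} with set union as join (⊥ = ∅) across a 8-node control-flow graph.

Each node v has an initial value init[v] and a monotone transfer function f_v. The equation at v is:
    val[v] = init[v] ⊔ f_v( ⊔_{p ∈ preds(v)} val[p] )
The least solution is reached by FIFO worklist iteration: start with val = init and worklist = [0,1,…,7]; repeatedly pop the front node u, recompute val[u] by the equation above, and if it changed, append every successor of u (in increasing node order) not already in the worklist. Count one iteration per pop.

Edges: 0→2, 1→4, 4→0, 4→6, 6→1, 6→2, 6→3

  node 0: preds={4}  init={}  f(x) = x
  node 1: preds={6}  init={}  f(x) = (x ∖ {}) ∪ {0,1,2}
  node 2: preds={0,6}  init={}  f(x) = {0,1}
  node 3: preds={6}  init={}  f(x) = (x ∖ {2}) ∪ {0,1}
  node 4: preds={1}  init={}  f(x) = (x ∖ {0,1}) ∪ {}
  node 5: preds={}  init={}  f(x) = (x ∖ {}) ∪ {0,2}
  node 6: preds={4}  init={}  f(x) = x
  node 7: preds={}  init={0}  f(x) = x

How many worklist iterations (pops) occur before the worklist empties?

12

Iteration log — 12 steps:
  step 1. node 0  ⊔preds={}  new={}  stable
  step 2. node 1  ⊔preds={}  new={0,1,2}  old={}  +wl: 
  step 3. node 2  ⊔preds={}  new={0,1}  old={}  +wl: 
  step 4. node 3  ⊔preds={}  new={0,1}  old={}  +wl: 
  step 5. node 4  ⊔preds={0,1,2}  new={2}  old={}  +wl: 0
  step 6. node 5  ⊔preds={}  new={0,2}  old={}  +wl: 
  step 7. node 6  ⊔preds={2}  new={2}  old={}  +wl: 1,2,3
  step 8. node 7  ⊔preds={}  new={0}  stable
  step 9. node 0  ⊔preds={2}  new={2}  old={}  +wl: 
  step 10. node 1  ⊔preds={2}  new={0,1,2}  stable
  step 11. node 2  ⊔preds={2}  new={0,1}  stable
  step 12. node 3  ⊔preds={2}  new={0,1}  stable

Least fixpoint reached:
  node 0: {2}
  node 1: {0,1,2}
  node 2: {0,1}
  node 3: {0,1}
  node 4: {2}
  node 5: {0,2}
  node 6: {2}
  node 7: {0}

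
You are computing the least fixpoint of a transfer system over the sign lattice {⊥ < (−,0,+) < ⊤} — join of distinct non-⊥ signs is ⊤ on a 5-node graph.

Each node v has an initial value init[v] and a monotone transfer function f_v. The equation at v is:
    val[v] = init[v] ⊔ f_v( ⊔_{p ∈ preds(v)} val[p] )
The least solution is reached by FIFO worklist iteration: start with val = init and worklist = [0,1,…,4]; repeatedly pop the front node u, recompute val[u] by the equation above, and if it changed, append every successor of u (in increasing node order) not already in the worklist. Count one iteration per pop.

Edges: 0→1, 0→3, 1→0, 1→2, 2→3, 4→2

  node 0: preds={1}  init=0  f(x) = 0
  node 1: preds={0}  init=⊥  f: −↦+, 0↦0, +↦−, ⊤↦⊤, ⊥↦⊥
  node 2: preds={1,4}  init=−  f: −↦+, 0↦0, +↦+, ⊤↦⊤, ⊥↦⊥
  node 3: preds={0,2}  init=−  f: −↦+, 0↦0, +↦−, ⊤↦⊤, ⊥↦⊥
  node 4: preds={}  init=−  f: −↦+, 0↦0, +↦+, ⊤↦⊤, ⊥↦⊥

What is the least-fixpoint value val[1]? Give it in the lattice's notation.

Trace (6 dequeues):
  [1] u=0 | in ⊥ | out 0 | ==
  [2] u=1 | in 0 | out 0 | prev ⊥ | push {0}
  [3] u=2 | in ⊤ | out ⊤ | prev − | push {}
  [4] u=3 | in ⊤ | out ⊤ | prev − | push {}
  [5] u=4 | in ⊥ | out − | ==
  [6] u=0 | in 0 | out 0 | ==

Converged values:
  [0] 0
  [1] 0
  [2] ⊤
  [3] ⊤
  [4] −

0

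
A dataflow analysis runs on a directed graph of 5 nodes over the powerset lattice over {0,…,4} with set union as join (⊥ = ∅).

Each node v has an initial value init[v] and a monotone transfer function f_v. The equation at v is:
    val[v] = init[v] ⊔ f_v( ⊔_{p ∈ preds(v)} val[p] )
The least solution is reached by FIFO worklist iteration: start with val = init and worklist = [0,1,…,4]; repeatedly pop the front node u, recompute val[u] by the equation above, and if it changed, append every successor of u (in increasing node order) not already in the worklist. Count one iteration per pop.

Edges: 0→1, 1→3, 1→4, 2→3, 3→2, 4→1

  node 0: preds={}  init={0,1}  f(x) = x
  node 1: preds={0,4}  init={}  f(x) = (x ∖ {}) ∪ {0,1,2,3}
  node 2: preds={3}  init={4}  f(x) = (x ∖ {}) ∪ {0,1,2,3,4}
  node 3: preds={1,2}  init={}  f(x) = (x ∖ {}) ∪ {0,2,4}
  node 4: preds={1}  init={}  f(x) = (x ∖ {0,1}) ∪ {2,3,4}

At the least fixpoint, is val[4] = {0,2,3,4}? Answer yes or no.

Worklist (9 pops):
  #1 pop 0: in={} → {0,1} (no change)
  #2 pop 1: in={0,1} → {0,1,2,3} (was {}); enqueue []
  #3 pop 2: in={} → {0,1,2,3,4} (was {4}); enqueue []
  #4 pop 3: in={0,1,2,3,4} → {0,1,2,3,4} (was {}); enqueue [2]
  #5 pop 4: in={0,1,2,3} → {2,3,4} (was {}); enqueue [1]
  #6 pop 2: in={0,1,2,3,4} → {0,1,2,3,4} (no change)
  #7 pop 1: in={0,1,2,3,4} → {0,1,2,3,4} (was {0,1,2,3}); enqueue [3,4]
  #8 pop 3: in={0,1,2,3,4} → {0,1,2,3,4} (no change)
  #9 pop 4: in={0,1,2,3,4} → {2,3,4} (no change)

Fixpoint:
  val[0] = {0,1}
  val[1] = {0,1,2,3,4}
  val[2] = {0,1,2,3,4}
  val[3] = {0,1,2,3,4}
  val[4] = {2,3,4}

no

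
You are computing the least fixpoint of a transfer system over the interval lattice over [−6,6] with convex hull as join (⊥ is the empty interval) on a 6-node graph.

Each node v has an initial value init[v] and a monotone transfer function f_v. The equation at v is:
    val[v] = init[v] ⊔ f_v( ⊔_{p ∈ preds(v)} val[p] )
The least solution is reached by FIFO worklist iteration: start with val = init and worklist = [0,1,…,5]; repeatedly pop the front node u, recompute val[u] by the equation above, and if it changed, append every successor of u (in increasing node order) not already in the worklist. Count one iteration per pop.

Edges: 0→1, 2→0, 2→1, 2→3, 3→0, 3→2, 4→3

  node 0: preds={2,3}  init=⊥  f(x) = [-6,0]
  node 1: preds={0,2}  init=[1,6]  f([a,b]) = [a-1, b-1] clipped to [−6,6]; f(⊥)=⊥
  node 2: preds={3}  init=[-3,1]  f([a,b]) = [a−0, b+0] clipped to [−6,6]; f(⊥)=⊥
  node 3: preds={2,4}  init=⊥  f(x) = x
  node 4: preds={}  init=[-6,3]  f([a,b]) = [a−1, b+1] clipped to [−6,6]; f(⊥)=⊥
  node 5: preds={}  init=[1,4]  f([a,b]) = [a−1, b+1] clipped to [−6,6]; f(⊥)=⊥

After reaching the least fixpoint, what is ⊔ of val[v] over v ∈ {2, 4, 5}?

Worklist (11 pops):
  #1 pop 0: in=[-3,1] → [-6,0] (was ⊥); enqueue []
  #2 pop 1: in=[-6,1] → [-6,6] (was [1,6]); enqueue []
  #3 pop 2: in=⊥ → [-3,1] (no change)
  #4 pop 3: in=[-6,3] → [-6,3] (was ⊥); enqueue [0,2]
  #5 pop 4: in=⊥ → [-6,3] (no change)
  #6 pop 5: in=⊥ → [1,4] (no change)
  #7 pop 0: in=[-6,3] → [-6,0] (no change)
  #8 pop 2: in=[-6,3] → [-6,3] (was [-3,1]); enqueue [0,1,3]
  #9 pop 0: in=[-6,3] → [-6,0] (no change)
  #10 pop 1: in=[-6,3] → [-6,6] (no change)
  #11 pop 3: in=[-6,3] → [-6,3] (no change)

Fixpoint:
  val[0] = [-6,0]
  val[1] = [-6,6]
  val[2] = [-6,3]
  val[3] = [-6,3]
  val[4] = [-6,3]
  val[5] = [1,4]

[-6,4]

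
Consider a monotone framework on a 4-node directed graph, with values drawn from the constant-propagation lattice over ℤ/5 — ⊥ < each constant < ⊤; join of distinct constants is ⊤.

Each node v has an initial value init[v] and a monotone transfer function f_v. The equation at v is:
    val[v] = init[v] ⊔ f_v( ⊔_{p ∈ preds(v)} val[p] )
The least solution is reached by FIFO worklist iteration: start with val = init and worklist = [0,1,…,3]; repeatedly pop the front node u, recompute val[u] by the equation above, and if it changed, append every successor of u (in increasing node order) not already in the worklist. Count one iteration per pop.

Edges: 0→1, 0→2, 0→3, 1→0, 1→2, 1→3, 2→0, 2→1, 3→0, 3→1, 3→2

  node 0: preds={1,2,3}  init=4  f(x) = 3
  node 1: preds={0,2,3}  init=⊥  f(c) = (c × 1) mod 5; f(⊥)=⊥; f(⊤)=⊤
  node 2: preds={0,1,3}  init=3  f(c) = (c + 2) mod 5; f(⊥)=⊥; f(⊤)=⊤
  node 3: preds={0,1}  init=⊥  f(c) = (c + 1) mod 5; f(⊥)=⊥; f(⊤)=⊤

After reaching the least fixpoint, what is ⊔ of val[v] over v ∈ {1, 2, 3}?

Trace (7 dequeues):
  [1] u=0 | in 3 | out ⊤ | prev 4 | push {}
  [2] u=1 | in ⊤ | out ⊤ | prev ⊥ | push {0}
  [3] u=2 | in ⊤ | out ⊤ | prev 3 | push {1}
  [4] u=3 | in ⊤ | out ⊤ | prev ⊥ | push {2}
  [5] u=0 | in ⊤ | out ⊤ | ==
  [6] u=1 | in ⊤ | out ⊤ | ==
  [7] u=2 | in ⊤ | out ⊤ | ==

Converged values:
  [0] ⊤
  [1] ⊤
  [2] ⊤
  [3] ⊤

⊤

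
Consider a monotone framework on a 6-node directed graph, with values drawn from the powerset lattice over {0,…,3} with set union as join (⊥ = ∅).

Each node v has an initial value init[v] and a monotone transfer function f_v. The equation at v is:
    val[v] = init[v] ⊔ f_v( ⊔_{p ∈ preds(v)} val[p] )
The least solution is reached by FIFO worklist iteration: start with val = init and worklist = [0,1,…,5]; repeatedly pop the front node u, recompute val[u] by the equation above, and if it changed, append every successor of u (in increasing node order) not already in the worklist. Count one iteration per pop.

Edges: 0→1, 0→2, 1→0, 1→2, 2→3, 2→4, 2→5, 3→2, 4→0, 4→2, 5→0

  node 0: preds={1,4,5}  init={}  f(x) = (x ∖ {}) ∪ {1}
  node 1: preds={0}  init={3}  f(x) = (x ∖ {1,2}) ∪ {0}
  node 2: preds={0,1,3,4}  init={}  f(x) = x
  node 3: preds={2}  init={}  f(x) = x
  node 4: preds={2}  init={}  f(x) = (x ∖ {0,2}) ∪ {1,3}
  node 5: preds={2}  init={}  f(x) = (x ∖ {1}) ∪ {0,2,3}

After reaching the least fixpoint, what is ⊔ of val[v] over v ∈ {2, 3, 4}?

{0,1,2,3}

Worklist (13 pops):
  #1 pop 0: in={3} → {1,3} (was {}); enqueue []
  #2 pop 1: in={1,3} → {0,3} (was {3}); enqueue [0]
  #3 pop 2: in={0,1,3} → {0,1,3} (was {}); enqueue []
  #4 pop 3: in={0,1,3} → {0,1,3} (was {}); enqueue [2]
  #5 pop 4: in={0,1,3} → {1,3} (was {}); enqueue []
  #6 pop 5: in={0,1,3} → {0,2,3} (was {}); enqueue []
  #7 pop 0: in={0,1,2,3} → {0,1,2,3} (was {1,3}); enqueue [1]
  #8 pop 2: in={0,1,2,3} → {0,1,2,3} (was {0,1,3}); enqueue [3,4,5]
  #9 pop 1: in={0,1,2,3} → {0,3} (no change)
  #10 pop 3: in={0,1,2,3} → {0,1,2,3} (was {0,1,3}); enqueue [2]
  #11 pop 4: in={0,1,2,3} → {1,3} (no change)
  #12 pop 5: in={0,1,2,3} → {0,2,3} (no change)
  #13 pop 2: in={0,1,2,3} → {0,1,2,3} (no change)

Fixpoint:
  val[0] = {0,1,2,3}
  val[1] = {0,3}
  val[2] = {0,1,2,3}
  val[3] = {0,1,2,3}
  val[4] = {1,3}
  val[5] = {0,2,3}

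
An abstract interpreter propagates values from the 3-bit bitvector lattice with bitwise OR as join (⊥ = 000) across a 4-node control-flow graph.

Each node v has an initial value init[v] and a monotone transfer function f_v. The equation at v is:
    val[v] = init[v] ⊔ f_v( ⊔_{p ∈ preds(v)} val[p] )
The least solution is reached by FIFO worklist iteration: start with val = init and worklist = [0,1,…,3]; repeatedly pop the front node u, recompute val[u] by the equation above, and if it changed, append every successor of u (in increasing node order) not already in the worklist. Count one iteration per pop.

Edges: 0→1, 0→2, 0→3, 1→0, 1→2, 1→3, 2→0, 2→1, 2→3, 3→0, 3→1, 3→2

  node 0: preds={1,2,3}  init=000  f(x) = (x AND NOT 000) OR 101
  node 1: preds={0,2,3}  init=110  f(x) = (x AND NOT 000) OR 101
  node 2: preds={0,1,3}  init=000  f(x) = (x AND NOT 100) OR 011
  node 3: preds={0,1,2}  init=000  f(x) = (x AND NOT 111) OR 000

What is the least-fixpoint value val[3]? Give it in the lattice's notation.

000

Worklist (6 pops):
  #1 pop 0: in=110 → 111 (was 000); enqueue []
  #2 pop 1: in=111 → 111 (was 110); enqueue [0]
  #3 pop 2: in=111 → 011 (was 000); enqueue [1]
  #4 pop 3: in=111 → 000 (no change)
  #5 pop 0: in=111 → 111 (no change)
  #6 pop 1: in=111 → 111 (no change)

Fixpoint:
  val[0] = 111
  val[1] = 111
  val[2] = 011
  val[3] = 000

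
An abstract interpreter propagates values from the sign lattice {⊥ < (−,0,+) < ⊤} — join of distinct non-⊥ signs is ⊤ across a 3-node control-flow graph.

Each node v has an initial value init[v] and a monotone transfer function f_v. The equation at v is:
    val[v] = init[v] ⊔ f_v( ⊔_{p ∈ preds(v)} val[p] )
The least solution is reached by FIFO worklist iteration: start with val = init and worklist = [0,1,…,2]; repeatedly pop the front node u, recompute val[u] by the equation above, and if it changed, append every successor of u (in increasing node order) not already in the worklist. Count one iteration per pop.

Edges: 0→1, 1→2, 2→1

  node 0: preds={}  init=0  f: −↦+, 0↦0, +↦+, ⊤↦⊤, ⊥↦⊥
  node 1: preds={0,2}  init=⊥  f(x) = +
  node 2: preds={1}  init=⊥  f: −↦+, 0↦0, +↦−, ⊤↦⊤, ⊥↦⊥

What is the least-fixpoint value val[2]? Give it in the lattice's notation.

−

Trace (4 dequeues):
  [1] u=0 | in ⊥ | out 0 | ==
  [2] u=1 | in 0 | out + | prev ⊥ | push {}
  [3] u=2 | in + | out − | prev ⊥ | push {1}
  [4] u=1 | in ⊤ | out + | ==

Converged values:
  [0] 0
  [1] +
  [2] −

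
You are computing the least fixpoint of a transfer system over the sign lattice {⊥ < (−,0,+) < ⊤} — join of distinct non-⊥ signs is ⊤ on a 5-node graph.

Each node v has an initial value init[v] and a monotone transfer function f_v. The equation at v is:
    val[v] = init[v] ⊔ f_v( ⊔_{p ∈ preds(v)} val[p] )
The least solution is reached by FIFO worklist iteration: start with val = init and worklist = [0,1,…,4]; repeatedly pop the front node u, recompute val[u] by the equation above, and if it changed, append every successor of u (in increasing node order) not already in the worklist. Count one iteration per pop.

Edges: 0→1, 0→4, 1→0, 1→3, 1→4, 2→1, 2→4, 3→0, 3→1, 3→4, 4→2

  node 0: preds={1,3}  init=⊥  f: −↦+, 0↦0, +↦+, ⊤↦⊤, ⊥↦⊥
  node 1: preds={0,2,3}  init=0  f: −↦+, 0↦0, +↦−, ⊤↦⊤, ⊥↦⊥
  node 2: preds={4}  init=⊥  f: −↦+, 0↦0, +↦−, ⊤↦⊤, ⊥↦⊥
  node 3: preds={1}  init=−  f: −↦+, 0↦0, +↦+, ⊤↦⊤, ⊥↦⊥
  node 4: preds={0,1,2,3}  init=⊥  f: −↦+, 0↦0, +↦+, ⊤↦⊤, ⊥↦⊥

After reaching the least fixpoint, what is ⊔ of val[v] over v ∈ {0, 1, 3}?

⊤

Trace (10 dequeues):
  [1] u=0 | in ⊤ | out ⊤ | prev ⊥ | push {}
  [2] u=1 | in ⊤ | out ⊤ | prev 0 | push {0}
  [3] u=2 | in ⊥ | out ⊥ | ==
  [4] u=3 | in ⊤ | out ⊤ | prev − | push {1}
  [5] u=4 | in ⊤ | out ⊤ | prev ⊥ | push {2}
  [6] u=0 | in ⊤ | out ⊤ | ==
  [7] u=1 | in ⊤ | out ⊤ | ==
  [8] u=2 | in ⊤ | out ⊤ | prev ⊥ | push {1,4}
  [9] u=1 | in ⊤ | out ⊤ | ==
  [10] u=4 | in ⊤ | out ⊤ | ==

Converged values:
  [0] ⊤
  [1] ⊤
  [2] ⊤
  [3] ⊤
  [4] ⊤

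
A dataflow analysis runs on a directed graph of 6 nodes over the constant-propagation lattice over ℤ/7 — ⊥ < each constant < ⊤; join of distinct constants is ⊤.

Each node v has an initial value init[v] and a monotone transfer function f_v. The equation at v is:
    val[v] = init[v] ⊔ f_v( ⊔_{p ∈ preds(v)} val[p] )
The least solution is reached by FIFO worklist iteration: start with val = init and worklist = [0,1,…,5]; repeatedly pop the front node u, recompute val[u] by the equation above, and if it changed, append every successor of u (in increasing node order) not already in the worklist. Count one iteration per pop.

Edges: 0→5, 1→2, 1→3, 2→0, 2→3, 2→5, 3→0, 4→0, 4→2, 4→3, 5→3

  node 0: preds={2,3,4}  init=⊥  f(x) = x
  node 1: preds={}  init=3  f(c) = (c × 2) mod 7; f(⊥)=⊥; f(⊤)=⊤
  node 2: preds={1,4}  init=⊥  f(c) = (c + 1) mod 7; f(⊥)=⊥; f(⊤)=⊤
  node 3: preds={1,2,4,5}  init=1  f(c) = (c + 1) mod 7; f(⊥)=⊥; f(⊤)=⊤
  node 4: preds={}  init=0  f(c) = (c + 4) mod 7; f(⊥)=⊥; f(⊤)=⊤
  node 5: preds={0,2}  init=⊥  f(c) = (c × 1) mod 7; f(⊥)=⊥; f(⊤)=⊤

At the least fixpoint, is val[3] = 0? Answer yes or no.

no

Iteration log — 8 steps:
  step 1. node 0  ⊔preds=⊤  new=⊤  old=⊥  +wl: 
  step 2. node 1  ⊔preds=⊥  new=3  stable
  step 3. node 2  ⊔preds=⊤  new=⊤  old=⊥  +wl: 0
  step 4. node 3  ⊔preds=⊤  new=⊤  old=1  +wl: 
  step 5. node 4  ⊔preds=⊥  new=0  stable
  step 6. node 5  ⊔preds=⊤  new=⊤  old=⊥  +wl: 3
  step 7. node 0  ⊔preds=⊤  new=⊤  stable
  step 8. node 3  ⊔preds=⊤  new=⊤  stable

Least fixpoint reached:
  node 0: ⊤
  node 1: 3
  node 2: ⊤
  node 3: ⊤
  node 4: 0
  node 5: ⊤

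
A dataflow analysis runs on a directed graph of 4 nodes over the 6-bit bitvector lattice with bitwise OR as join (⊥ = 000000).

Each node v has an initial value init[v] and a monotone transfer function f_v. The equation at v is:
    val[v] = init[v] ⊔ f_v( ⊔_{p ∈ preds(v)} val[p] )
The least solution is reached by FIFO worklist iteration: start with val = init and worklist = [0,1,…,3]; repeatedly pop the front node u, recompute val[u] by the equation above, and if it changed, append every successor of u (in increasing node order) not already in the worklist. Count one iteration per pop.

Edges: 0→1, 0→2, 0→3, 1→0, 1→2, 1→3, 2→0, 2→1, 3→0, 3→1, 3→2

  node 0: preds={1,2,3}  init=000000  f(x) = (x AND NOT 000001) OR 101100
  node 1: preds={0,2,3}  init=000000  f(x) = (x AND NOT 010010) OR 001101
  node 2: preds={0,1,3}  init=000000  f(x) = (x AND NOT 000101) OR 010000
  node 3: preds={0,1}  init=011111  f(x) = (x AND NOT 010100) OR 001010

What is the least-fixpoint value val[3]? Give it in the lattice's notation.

111111

Iteration log — 7 steps:
  step 1. node 0  ⊔preds=011111  new=111110  old=000000  +wl: 
  step 2. node 1  ⊔preds=111111  new=101101  old=000000  +wl: 0
  step 3. node 2  ⊔preds=111111  new=111010  old=000000  +wl: 1
  step 4. node 3  ⊔preds=111111  new=111111  old=011111  +wl: 2
  step 5. node 0  ⊔preds=111111  new=111110  stable
  step 6. node 1  ⊔preds=111111  new=101101  stable
  step 7. node 2  ⊔preds=111111  new=111010  stable

Least fixpoint reached:
  node 0: 111110
  node 1: 101101
  node 2: 111010
  node 3: 111111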